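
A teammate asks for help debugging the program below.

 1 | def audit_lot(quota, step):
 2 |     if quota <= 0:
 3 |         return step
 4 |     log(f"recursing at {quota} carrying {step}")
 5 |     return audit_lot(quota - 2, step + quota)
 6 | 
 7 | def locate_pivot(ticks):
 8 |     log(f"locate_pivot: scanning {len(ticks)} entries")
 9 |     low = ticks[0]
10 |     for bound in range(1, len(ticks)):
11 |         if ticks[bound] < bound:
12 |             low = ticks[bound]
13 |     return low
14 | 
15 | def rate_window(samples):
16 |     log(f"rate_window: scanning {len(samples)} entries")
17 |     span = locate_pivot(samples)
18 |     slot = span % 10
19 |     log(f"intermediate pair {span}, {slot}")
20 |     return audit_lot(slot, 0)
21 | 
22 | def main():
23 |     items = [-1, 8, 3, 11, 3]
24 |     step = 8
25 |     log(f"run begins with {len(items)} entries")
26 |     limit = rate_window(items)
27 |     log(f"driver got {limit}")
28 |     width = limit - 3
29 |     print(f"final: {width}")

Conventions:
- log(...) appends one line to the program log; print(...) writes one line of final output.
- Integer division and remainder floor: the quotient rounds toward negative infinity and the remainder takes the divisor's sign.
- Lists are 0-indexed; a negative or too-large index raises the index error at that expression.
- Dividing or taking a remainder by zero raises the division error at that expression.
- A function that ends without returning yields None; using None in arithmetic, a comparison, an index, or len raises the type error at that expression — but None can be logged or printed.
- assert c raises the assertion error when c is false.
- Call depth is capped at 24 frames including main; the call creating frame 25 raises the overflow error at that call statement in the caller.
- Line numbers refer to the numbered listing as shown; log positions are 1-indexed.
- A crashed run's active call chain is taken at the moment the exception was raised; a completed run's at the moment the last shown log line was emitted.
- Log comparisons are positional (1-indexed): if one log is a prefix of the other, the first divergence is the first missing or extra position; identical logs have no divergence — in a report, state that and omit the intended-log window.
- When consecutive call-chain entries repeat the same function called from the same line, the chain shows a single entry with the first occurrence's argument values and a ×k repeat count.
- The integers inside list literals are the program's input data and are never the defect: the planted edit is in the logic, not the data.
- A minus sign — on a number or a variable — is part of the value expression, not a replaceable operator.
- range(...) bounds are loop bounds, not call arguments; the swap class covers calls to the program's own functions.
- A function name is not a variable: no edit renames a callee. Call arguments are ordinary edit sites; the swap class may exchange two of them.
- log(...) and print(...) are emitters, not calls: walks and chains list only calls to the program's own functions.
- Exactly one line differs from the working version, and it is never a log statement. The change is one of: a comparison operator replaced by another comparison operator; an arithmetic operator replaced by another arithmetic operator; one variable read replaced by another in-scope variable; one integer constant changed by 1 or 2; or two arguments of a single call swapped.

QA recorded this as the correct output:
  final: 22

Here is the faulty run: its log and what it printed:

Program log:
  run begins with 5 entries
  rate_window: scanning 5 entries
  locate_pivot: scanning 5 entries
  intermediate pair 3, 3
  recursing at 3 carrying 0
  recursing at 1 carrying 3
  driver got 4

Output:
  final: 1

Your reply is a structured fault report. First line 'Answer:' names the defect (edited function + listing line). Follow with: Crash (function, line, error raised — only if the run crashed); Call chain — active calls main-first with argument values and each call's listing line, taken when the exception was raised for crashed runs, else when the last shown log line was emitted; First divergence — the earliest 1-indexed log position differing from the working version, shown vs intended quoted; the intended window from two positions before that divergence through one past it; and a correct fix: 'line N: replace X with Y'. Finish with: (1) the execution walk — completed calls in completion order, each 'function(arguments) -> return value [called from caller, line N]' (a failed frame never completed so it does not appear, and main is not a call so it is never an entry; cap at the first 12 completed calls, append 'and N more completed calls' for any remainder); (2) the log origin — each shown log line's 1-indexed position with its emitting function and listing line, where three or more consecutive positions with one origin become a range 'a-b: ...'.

Answer: the defect is in locate_pivot at line 11.
Key observation: Everything matches until log position 4, which reads 'intermediate pair 3, 3' in place of 'intermediate pair -1, 9'.
Call chain: main.
First divergence: position 4 — the shown line 'intermediate pair 3, 3' should read 'intermediate pair -1, 9'.
Intended log window:
  2: rate_window: scanning 5 entries
  3: locate_pivot: scanning 5 entries
  4: intermediate pair -1, 9
  5: recursing at 9 carrying 0
Execution walk:
  locate_pivot([-1, 8, 3, 11, 3]) -> 3  [called from rate_window, line 17]
  audit_lot(-1, 4) -> 4  [called from audit_lot, line 5]
  audit_lot(1, 3) -> 4  [called from audit_lot, line 5]
  audit_lot(3, 0) -> 4  [called from rate_window, line 20]
  rate_window([-1, 8, 3, 11, 3]) -> 4  [called from main, line 26]
Log origins:
  1: logged in main at line 25
  2: logged in rate_window at line 16
  3: logged in locate_pivot at line 8
  4: logged in rate_window at line 19
  5: logged in audit_lot at line 4
  6: logged in audit_lot at line 4
  7: logged in main at line 27
A correct fix: line 11: replace `ticks[bound] < bound` with `ticks[bound] < low`.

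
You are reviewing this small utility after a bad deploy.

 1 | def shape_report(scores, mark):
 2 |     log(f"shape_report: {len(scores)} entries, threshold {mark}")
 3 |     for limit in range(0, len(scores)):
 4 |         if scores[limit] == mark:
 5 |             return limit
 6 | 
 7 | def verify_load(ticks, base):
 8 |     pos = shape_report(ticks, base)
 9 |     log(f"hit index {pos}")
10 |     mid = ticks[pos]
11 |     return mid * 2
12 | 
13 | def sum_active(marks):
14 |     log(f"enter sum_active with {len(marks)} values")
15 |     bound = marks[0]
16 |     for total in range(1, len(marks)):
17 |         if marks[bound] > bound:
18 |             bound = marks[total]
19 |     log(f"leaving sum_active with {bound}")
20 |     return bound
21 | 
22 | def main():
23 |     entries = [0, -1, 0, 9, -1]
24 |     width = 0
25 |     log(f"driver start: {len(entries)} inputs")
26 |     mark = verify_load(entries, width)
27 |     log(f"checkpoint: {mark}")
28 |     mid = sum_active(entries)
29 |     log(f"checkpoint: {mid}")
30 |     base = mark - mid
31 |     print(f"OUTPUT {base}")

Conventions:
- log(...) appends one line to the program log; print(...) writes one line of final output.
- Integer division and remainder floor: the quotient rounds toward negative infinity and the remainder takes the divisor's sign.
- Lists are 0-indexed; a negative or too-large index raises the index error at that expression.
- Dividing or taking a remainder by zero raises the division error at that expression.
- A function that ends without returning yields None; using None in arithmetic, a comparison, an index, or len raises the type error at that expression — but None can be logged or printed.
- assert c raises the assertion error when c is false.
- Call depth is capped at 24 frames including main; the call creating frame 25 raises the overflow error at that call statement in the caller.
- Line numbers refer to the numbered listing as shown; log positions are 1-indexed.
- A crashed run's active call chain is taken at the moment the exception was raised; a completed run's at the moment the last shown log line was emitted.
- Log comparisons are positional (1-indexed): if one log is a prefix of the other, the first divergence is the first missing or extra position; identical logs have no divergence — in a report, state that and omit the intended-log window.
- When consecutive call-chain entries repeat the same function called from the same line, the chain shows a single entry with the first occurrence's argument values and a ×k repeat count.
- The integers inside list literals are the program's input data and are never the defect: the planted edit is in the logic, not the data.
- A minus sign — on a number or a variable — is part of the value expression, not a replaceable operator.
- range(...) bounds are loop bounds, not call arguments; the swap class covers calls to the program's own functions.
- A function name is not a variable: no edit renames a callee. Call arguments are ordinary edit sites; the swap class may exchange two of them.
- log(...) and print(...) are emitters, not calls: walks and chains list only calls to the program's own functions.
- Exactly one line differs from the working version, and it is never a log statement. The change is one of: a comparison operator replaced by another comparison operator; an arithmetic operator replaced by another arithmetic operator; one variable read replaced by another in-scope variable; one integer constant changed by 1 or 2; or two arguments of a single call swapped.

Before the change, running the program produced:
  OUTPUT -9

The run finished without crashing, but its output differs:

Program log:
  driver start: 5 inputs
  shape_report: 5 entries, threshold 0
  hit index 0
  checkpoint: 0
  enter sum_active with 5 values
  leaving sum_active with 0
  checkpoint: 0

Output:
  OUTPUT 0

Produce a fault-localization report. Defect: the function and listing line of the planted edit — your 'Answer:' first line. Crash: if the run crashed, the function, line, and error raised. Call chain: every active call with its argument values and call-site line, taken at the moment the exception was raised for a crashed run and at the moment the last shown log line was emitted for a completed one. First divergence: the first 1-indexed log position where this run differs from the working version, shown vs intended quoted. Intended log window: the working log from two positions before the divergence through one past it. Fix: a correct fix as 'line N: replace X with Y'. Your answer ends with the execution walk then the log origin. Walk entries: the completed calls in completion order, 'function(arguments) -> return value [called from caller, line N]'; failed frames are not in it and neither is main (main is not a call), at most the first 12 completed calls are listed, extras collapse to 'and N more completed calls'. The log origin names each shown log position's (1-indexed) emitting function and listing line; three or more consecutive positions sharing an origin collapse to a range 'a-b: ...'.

Answer: the defect is in sum_active at line 17.
Key fact: Log line 6 is where behavior first shows: 'leaving sum_active with 0' appears instead of 'leaving sum_active with 9'.
Call chain: main.
First divergence: position 6; shown 'leaving sum_active with 0' vs intended 'leaving sum_active with 9'.
Intended log window:
  4: checkpoint: 0
  5: enter sum_active with 5 values
  6: leaving sum_active with 9
  7: checkpoint: 9
Execution walk:
  shape_report([0, -1, 0, 9, -1], 0) -> 0  [called from verify_load, line 8]
  verify_load([0, -1, 0, 9, -1], 0) -> 0  [called from main, line 26]
  sum_active([0, -1, 0, 9, -1]) -> 0  [called from main, line 28]
Origin of each log line:
  1: from main, line 25
  2: from shape_report, line 2
  3: from verify_load, line 9
  4: from main, line 27
  5: from sum_active, line 14
  6: from sum_active, line 19
  7: from main, line 29
A correct fix: line 17: replace `marks[bound]` with `marks[total]`.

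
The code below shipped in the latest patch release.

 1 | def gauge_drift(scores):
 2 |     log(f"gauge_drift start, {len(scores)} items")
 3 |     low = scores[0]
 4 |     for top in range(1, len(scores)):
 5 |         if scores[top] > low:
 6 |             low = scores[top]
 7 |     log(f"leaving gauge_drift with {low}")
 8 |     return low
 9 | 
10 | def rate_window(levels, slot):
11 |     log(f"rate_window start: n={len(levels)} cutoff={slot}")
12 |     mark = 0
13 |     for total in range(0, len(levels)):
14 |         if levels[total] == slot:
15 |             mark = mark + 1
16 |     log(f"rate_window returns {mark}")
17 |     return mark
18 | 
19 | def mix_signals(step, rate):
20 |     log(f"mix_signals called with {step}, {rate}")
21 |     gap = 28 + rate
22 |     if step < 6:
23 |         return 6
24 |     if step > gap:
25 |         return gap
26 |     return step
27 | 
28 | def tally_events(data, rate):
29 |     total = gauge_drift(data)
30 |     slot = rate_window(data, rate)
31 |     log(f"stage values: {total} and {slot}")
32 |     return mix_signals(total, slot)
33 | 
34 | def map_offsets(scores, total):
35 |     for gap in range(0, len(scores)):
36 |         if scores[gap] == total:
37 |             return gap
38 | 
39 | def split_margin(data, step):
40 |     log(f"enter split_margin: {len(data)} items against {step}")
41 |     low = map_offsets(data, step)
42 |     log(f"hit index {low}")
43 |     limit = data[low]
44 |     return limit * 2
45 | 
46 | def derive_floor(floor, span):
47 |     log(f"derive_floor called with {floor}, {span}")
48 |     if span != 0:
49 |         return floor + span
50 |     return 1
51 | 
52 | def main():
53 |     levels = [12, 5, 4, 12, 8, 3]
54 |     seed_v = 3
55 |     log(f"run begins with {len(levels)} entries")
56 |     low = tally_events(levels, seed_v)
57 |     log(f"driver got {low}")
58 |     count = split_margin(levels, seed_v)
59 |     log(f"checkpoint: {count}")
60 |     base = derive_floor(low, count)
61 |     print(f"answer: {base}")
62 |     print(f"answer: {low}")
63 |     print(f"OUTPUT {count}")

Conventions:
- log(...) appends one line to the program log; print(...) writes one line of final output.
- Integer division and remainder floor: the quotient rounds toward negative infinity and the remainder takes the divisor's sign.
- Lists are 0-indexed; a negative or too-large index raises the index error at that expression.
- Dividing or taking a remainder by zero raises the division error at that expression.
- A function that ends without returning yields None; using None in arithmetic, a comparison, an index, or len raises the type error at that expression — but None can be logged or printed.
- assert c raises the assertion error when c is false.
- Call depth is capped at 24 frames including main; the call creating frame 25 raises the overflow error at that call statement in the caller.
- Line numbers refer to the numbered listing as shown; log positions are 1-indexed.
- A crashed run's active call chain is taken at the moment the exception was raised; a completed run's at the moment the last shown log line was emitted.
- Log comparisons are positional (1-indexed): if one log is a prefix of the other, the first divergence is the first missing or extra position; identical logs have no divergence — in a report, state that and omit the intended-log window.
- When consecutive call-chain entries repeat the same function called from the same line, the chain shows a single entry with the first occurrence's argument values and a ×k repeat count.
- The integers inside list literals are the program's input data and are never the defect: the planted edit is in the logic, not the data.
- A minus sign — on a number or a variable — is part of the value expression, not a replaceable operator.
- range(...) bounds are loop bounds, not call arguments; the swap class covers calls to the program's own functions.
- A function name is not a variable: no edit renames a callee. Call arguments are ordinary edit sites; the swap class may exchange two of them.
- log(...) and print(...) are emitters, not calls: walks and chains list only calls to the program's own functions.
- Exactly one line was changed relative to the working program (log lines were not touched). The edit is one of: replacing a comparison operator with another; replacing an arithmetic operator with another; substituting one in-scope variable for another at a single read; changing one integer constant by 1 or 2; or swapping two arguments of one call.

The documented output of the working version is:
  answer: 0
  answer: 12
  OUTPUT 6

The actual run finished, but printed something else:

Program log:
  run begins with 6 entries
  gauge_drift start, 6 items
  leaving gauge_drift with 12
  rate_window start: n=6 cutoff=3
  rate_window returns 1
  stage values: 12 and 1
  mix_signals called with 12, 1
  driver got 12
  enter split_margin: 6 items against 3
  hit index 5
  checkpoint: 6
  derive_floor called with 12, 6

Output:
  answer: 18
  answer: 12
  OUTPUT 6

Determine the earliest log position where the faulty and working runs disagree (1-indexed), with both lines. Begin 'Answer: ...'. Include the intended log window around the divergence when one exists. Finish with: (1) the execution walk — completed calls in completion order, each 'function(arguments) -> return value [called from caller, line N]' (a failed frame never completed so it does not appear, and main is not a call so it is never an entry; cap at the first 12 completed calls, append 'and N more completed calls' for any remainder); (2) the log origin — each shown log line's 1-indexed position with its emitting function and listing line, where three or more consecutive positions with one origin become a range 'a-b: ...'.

Answer: there is none — every log position agrees.
Execution walk:
  gauge_drift([12, 5, 4, 12, 8, 3]) -> 12  [called from tally_events, line 29]
  rate_window([12, 5, 4, 12, 8, 3], 3) -> 1  [called from tally_events, line 30]
  mix_signals(12, 1) -> 12  [called from tally_events, line 32]
  tally_events([12, 5, 4, 12, 8, 3], 3) -> 12  [called from main, line 56]
  map_offsets([12, 5, 4, 12, 8, 3], 3) -> 5  [called from split_margin, line 41]
  split_margin([12, 5, 4, 12, 8, 3], 3) -> 6  [called from main, line 58]
  derive_floor(12, 6) -> 18  [called from main, line 60]
Log origin:
  1: emitted by main (line 55)
  2: emitted by gauge_drift (line 2)
  3: emitted by gauge_drift (line 7)
  4: emitted by rate_window (line 11)
  5: emitted by rate_window (line 16)
  6: emitted by tally_events (line 31)
  7: emitted by mix_signals (line 20)
  8: emitted by main (line 57)
  9: emitted by split_margin (line 40)
  10: emitted by split_margin (line 42)
  11: emitted by main (line 59)
  12: emitted by derive_floor (line 47)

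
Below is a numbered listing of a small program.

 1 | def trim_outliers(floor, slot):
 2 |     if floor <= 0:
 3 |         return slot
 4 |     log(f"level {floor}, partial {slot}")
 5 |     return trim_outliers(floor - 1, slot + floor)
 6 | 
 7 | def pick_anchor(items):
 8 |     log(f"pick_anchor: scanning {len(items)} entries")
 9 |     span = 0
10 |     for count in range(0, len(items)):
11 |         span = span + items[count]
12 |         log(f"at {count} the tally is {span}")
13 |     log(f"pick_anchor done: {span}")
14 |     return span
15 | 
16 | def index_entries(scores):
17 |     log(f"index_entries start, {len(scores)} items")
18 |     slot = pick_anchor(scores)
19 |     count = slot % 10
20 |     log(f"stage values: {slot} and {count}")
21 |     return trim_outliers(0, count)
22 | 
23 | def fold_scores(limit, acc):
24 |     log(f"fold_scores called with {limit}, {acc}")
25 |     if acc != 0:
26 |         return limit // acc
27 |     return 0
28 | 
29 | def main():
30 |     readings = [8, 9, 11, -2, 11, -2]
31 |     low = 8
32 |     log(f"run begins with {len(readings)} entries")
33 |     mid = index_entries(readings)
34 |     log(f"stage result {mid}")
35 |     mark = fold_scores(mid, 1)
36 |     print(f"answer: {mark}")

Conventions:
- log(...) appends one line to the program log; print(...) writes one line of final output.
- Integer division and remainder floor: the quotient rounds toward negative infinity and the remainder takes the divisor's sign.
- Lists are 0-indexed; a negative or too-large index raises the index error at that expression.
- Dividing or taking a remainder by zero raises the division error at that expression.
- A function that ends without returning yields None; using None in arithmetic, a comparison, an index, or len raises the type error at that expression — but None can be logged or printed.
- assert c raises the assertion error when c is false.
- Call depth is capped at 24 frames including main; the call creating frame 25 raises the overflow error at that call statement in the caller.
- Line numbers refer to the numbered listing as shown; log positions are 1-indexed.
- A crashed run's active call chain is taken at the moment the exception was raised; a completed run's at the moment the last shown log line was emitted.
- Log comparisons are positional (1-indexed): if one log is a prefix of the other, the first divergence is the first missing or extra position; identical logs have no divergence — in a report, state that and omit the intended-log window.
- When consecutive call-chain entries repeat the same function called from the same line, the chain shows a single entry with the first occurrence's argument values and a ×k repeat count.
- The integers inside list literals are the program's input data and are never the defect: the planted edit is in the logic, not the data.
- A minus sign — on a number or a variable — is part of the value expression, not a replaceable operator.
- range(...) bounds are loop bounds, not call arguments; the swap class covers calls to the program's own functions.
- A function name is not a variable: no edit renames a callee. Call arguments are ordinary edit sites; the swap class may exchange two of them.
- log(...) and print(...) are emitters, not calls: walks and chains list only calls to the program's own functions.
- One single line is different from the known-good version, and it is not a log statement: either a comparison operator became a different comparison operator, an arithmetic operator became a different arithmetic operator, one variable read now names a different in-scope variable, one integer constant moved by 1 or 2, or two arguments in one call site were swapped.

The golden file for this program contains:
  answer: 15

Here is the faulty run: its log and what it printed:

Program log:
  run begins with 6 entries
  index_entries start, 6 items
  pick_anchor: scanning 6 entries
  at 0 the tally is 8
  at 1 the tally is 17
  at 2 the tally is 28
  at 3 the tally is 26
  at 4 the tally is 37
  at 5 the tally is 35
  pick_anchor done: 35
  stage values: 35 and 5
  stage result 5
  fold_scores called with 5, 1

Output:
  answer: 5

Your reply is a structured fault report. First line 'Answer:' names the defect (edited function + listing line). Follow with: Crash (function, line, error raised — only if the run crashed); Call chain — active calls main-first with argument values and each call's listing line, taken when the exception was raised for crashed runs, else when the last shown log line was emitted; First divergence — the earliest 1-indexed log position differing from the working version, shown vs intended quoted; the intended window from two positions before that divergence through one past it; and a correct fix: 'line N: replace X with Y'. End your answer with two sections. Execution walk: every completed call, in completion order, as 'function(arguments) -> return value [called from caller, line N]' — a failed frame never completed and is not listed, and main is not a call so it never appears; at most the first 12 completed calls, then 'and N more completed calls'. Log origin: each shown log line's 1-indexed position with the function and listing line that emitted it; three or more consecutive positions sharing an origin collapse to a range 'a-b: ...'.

Answer: the defect is in index_entries at line 21.
Key fact: The earliest visible damage is log position 12 — 'stage result 5' rather than the intended 'level 5, partial 0'.
Call chain: main -> fold_scores(5, 1) (called at line 35).
First divergence: at position 12 the run shows 'stage result 5' where the working version logs 'level 5, partial 0'.
Intended log window:
  10: pick_anchor done: 35
  11: stage values: 35 and 5
  12: level 5, partial 0
  13: level 4, partial 5
Execution walk:
  pick_anchor([8, 9, 11, -2, 11, -2]) -> 35  [called from index_entries, line 18]
  trim_outliers(0, 5) -> 5  [called from index_entries, line 21]
  index_entries([8, 9, 11, -2, 11, -2]) -> 5  [called from main, line 33]
  fold_scores(5, 1) -> 5  [called from main, line 35]
Origin of each log line:
  1 — main, line 32
  2 — index_entries, line 17
  3 — pick_anchor, line 8
  4-9 — pick_anchor, line 12
  10 — pick_anchor, line 13
  11 — index_entries, line 20
  12 — main, line 34
  13 — fold_scores, line 24
A correct fix: line 21: replace `trim_outliers(0, count)` with `trim_outliers(count, 0)`.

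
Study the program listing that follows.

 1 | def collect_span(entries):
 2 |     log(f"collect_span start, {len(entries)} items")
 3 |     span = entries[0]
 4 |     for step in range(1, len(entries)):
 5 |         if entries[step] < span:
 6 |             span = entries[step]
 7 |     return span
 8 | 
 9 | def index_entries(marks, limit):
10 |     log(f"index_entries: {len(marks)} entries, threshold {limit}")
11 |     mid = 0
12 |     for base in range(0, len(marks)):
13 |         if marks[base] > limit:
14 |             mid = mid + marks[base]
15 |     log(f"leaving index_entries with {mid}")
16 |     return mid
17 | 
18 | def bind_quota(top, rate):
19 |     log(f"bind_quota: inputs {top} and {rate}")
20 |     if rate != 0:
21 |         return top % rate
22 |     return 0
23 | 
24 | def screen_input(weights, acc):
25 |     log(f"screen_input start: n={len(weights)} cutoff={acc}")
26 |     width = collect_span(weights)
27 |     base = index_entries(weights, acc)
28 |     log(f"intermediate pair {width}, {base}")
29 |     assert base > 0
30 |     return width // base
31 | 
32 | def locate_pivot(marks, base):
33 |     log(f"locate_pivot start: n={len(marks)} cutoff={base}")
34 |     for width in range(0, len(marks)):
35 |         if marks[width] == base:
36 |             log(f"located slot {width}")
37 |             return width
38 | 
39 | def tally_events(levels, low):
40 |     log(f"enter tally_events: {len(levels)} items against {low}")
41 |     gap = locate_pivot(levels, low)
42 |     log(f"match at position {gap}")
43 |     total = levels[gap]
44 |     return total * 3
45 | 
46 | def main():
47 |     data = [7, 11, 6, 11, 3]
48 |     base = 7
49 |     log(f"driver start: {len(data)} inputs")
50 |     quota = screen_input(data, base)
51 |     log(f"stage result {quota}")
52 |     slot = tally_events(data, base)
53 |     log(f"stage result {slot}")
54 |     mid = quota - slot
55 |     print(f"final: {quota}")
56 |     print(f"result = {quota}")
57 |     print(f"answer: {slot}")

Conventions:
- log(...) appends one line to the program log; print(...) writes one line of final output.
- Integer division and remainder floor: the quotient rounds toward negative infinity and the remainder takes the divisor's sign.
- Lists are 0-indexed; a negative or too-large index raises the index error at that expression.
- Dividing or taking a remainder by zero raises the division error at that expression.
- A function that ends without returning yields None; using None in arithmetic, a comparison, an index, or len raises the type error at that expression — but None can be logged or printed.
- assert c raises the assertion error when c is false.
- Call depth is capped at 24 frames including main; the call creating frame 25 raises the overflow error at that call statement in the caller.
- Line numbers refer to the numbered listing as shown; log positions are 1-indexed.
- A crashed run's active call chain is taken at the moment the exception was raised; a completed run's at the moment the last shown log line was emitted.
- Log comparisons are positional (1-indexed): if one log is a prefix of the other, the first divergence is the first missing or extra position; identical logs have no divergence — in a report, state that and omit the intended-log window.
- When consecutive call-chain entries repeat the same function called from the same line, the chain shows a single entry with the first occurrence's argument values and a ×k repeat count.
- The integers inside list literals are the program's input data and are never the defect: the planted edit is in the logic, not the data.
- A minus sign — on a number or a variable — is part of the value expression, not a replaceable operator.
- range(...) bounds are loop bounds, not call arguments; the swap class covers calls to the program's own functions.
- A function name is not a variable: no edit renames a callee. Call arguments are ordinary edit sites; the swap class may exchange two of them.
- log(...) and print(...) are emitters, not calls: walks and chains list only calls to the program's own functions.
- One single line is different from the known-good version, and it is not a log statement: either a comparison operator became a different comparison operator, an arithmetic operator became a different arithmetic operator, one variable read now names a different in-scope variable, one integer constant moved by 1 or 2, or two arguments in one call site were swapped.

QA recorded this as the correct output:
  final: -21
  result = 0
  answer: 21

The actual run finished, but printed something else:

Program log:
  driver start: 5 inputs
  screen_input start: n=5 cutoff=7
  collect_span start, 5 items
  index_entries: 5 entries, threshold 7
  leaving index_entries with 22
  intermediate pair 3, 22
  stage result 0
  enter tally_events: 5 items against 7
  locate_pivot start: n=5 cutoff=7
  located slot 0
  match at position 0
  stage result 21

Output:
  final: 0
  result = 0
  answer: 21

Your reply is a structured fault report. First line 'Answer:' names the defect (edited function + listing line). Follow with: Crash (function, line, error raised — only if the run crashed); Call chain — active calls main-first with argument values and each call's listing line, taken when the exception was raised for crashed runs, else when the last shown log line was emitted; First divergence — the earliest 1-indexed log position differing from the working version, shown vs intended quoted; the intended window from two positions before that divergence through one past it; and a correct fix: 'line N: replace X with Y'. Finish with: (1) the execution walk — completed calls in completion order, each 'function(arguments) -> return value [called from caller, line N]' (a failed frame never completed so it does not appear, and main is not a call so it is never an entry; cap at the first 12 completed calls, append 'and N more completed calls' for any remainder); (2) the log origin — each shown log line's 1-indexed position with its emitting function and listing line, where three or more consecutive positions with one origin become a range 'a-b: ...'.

Answer: the defect is in main at line 55.
The tell: The two runs log identically and part ways only at the printed values.
Call chain: main.
First divergence: there is none — every log position agrees.
Execution walk:
  collect_span([7, 11, 6, 11, 3]) -> 3  [called from screen_input, line 26]
  index_entries([7, 11, 6, 11, 3], 7) -> 22  [called from screen_input, line 27]
  screen_input([7, 11, 6, 11, 3], 7) -> 0  [called from main, line 50]
  locate_pivot([7, 11, 6, 11, 3], 7) -> 0  [called from tally_events, line 41]
  tally_events([7, 11, 6, 11, 3], 7) -> 21  [called from main, line 52]
Log origins:
  1: emitted by main (line 49)
  2: emitted by screen_input (line 25)
  3: emitted by collect_span (line 2)
  4: emitted by index_entries (line 10)
  5: emitted by index_entries (line 15)
  6: emitted by screen_input (line 28)
  7: emitted by main (line 51)
  8: emitted by tally_events (line 40)
  9: emitted by locate_pivot (line 33)
  10: emitted by locate_pivot (line 36)
  11: emitted by tally_events (line 42)
  12: emitted by main (line 53)
A correct fix: line 55: replace `quota` with `mid`.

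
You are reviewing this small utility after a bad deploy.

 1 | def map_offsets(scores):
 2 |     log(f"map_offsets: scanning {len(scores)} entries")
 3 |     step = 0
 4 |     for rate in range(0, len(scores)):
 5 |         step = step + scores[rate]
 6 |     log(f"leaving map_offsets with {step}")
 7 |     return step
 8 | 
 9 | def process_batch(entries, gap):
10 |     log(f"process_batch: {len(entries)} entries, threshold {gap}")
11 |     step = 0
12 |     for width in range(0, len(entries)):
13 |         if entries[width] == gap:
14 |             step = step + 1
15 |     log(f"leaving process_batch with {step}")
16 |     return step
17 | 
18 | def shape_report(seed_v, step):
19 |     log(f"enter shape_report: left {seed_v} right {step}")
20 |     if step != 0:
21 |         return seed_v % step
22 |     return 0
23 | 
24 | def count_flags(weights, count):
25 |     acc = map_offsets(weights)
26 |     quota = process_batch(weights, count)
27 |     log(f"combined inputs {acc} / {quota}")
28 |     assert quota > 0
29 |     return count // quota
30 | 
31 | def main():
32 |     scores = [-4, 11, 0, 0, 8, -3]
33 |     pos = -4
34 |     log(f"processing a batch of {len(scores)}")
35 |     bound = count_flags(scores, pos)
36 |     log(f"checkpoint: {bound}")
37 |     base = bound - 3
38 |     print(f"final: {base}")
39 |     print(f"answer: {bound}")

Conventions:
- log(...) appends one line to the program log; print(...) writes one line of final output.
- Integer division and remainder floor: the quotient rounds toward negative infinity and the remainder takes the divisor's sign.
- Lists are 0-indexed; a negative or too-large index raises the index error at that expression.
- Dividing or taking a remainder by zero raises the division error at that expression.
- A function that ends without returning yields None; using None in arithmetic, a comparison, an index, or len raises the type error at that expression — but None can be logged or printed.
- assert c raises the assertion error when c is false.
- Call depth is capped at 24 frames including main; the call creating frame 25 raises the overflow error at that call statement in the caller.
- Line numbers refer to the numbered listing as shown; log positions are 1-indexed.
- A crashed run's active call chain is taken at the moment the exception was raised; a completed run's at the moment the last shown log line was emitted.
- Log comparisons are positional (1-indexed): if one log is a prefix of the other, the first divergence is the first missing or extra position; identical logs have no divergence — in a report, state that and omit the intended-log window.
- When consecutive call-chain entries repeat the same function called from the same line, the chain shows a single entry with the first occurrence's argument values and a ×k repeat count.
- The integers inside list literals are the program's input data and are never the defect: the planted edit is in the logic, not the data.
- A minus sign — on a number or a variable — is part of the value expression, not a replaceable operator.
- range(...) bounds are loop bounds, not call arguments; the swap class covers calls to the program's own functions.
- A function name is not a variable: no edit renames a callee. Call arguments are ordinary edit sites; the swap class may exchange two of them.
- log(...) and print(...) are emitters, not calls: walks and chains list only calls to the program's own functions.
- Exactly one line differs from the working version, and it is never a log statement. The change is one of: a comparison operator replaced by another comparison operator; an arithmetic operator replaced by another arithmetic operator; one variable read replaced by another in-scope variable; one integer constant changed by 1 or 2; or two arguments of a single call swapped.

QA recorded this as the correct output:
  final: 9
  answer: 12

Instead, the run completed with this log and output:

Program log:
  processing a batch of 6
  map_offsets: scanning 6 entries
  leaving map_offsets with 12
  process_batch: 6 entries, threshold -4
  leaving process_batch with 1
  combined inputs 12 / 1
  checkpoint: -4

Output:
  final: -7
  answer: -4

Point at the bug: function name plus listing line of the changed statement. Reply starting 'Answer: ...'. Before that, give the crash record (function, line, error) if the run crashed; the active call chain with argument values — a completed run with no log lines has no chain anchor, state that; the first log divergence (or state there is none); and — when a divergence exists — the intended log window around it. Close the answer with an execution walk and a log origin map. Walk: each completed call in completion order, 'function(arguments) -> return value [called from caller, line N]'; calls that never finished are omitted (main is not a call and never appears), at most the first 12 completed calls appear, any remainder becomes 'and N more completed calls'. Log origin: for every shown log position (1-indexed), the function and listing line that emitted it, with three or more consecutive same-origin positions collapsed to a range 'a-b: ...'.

Answer: the defect is in count_flags at line 29.
Core observation: The log first diverges at position 7: the faulty run prints 'checkpoint: -4' where the working version prints 'checkpoint: 12'.
Call chain: main.
First divergence: position 7 — the shown line 'checkpoint: -4' should read 'checkpoint: 12'.
Intended log window:
  5: leaving process_batch with 1
  6: combined inputs 12 / 1
  7: checkpoint: 12
Execution walk:
  map_offsets([-4, 11, 0, 0, 8, -3]) -> 12  [called from count_flags, line 25]
  process_batch([-4, 11, 0, 0, 8, -3], -4) -> 1  [called from count_flags, line 26]
  count_flags([-4, 11, 0, 0, 8, -3], -4) -> -4  [called from main, line 35]
Origin of each log line:
  1: logged in main at line 34
  2: logged in map_offsets at line 2
  3: logged in map_offsets at line 6
  4: logged in process_batch at line 10
  5: logged in process_batch at line 15
  6: logged in count_flags at line 27
  7: logged in main at line 36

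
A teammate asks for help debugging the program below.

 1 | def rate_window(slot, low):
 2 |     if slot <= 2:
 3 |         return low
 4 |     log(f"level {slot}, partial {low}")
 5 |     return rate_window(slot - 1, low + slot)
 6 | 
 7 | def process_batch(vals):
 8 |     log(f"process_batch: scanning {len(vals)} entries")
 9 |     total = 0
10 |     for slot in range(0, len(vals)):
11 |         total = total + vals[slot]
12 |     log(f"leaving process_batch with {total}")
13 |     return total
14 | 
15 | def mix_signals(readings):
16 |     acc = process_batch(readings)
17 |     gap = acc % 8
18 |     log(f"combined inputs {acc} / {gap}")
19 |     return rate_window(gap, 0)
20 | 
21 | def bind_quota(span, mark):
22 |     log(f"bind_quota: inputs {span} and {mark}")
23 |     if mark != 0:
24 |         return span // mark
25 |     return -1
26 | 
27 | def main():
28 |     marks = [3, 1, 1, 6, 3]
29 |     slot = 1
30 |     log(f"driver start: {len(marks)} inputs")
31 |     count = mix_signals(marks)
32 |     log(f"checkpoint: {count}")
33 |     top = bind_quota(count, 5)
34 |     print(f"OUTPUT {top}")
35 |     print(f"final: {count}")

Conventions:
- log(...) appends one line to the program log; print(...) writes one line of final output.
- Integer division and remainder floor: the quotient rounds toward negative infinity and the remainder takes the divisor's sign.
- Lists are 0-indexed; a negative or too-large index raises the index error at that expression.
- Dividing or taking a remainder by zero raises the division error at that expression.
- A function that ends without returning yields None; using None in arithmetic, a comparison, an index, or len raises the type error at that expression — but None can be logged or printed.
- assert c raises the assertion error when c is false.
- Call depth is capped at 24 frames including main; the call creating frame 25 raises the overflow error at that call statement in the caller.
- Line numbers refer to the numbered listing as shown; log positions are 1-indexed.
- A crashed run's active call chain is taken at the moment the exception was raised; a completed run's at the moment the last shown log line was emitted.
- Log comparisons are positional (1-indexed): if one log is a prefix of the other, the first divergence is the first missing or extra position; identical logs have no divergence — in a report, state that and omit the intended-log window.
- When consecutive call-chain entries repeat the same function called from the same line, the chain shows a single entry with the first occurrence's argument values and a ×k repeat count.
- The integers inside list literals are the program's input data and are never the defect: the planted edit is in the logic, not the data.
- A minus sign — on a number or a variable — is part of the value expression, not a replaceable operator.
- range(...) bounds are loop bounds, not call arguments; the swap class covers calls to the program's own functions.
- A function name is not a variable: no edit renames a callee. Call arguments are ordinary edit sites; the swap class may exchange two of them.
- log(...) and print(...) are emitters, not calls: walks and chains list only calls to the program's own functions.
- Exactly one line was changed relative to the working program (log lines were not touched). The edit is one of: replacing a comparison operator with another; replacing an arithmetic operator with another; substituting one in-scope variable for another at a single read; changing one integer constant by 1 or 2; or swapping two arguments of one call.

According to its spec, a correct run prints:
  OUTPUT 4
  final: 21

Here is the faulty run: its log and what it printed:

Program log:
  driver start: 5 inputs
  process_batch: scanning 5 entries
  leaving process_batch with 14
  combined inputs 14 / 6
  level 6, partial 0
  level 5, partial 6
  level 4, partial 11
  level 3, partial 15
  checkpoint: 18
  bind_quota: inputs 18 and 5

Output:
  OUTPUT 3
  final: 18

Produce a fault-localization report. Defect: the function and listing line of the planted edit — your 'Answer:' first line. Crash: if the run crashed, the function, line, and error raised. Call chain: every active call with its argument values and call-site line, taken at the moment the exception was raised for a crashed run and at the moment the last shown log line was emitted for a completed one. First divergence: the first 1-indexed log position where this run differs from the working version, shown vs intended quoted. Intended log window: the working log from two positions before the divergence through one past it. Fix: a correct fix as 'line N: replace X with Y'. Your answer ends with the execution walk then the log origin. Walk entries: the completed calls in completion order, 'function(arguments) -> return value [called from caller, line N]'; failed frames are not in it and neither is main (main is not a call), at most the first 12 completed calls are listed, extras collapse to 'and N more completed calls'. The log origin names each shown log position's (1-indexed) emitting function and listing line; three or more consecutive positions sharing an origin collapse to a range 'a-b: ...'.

Answer: the defect is in rate_window at line 2.
The tell: The earliest visible damage is log position 9 — 'checkpoint: 18' rather than the intended 'level 2, partial 18'.
Call chain: main -> bind_quota(18, 5) (called at line 33).
First divergence: position 9 — shown 'checkpoint: 18', intended 'level 2, partial 18'.
Intended log window:
  7: level 4, partial 11
  8: level 3, partial 15
  9: level 2, partial 18
  10: level 1, partial 20
Execution walk:
  process_batch([3, 1, 1, 6, 3]) -> 14  [called from mix_signals, line 16]
  rate_window(2, 18) -> 18  [called from rate_window, line 5]
  rate_window(3, 15) -> 18  [called from rate_window, line 5]
  rate_window(4, 11) -> 18  [called from rate_window, line 5]
  rate_window(5, 6) -> 18  [called from rate_window, line 5]
  rate_window(6, 0) -> 18  [called from mix_signals, line 19]
  mix_signals([3, 1, 1, 6, 3]) -> 18  [called from main, line 31]
  bind_quota(18, 5) -> 3  [called from main, line 33]
Log line origins:
  1: logged in main at line 30
  2: logged in process_batch at line 8
  3: logged in process_batch at line 12
  4: logged in mix_signals at line 18
  5-8: logged in rate_window at line 4
  9: logged in main at line 32
  10: logged in bind_quota at line 22
A correct fix: line 2: replace `2` with `0`.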